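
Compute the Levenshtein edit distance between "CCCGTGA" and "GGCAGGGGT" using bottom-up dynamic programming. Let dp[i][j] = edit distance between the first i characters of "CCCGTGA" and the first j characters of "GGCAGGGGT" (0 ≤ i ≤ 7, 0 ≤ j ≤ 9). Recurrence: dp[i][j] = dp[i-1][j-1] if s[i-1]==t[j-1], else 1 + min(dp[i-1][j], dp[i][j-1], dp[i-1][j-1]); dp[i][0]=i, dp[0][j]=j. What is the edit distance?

   ''  G  G  C  A  G  G  G  G  T
''  0  1  2  3  4  5  6  7  8  9
 C  1  1  2  2  3  4  5  6  7  8
 C  2  2  2  2  3  4  5  6  7  8
 C  3  3  3  2  3  4  5  6  7  8
 G  4  3  3  3  3  3  4  5  6  7
 T  5  4  4  4  4  4  4  5  6  6
 G  6  5  4  5  5  4  4  4  5  6
 A  7  6  5  5  5  5  5  5  5  6

6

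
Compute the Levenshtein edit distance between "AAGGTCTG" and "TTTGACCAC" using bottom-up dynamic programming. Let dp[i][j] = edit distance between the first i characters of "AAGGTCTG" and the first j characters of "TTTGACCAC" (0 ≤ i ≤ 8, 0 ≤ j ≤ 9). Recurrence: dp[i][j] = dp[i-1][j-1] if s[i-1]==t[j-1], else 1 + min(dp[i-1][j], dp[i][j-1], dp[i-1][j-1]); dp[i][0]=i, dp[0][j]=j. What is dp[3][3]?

   ''  T  T  T  G  A  C  C  A  C
''  0  1  2  3  4  5  6  7  8  9
 A  1  1  2  3  4  4  5  6  7  8
 A  2  2  2  3  4  4  5  6  6  7
 G  3  3  3  3  3  4  5  6  7  7
 G  4  4  4  4  3  4  5  6  7  8
 T  5  4  4  4  4  4  5  6  7  8
 C  6  5  5  5  5  5  4  5  6  7
 T  7  6  5  5  6  6  5  5  6  7
 G  8  7  6  6  5  6  6  6  6  7

3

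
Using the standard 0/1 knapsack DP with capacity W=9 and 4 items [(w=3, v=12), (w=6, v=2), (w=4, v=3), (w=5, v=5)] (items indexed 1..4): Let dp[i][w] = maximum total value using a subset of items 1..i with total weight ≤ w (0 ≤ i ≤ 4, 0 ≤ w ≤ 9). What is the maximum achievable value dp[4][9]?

i\w   0   1   2   3   4   5   6   7   8   9
  0   0   0   0   0   0   0   0   0   0   0
  1   0   0   0  12  12  12  12  12  12  12
  2   0   0   0  12  12  12  12  12  12  14
  3   0   0   0  12  12  12  12  15  15  15
  4   0   0   0  12  12  12  12  15  17  17

17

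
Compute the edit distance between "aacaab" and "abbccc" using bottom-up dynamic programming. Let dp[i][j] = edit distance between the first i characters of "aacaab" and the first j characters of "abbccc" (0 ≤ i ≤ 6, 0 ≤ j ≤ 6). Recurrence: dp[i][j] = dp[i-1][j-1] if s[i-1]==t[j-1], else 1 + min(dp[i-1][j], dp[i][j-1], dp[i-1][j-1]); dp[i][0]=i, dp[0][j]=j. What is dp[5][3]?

   ''  a  b  b  c  c  c
''  0  1  2  3  4  5  6
 a  1  0  1  2  3  4  5
 a  2  1  1  2  3  4  5
 c  3  2  2  2  2  3  4
 a  4  3  3  3  3  3  4
 a  5  4  4  4  4  4  4
 b  6  5  4  4  5  5  5

4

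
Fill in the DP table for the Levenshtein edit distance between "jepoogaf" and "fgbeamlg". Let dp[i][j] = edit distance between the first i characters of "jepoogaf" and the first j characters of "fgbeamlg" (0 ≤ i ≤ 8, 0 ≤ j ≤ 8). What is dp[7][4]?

7

   ''  f  g  b  e  a  m  l  g
''  0  1  2  3  4  5  6  7  8
 j  1  1  2  3  4  5  6  7  8
 e  2  2  2  3  3  4  5  6  7
 p  3  3  3  3  4  4  5  6  7
 o  4  4  4  4  4  5  5  6  7
 o  5  5  5  5  5  5  6  6  7
 g  6  6  5  6  6  6  6  7  6
 a  7  7  6  6  7  6  7  7  7
 f  8  7  7  7  7  7  7  8  8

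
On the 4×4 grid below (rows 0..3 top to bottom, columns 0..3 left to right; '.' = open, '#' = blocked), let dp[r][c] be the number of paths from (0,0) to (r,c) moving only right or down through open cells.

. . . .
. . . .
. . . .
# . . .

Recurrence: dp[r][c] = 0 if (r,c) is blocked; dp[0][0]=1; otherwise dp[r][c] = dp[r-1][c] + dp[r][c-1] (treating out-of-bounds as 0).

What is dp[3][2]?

r\c   0   1   2   3
  0   1   1   1   1
  1   1   2   3   4
  2   1   3   6  10
  3   0   3   9  19

9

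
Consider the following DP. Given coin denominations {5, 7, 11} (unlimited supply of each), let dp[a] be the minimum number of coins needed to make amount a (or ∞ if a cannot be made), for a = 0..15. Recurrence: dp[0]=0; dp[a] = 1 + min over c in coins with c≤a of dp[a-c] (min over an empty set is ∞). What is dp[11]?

 a  0  1  2  3  4  5  6  7  8  9 10 11 12 13 14 15
dp  0  -  -  -  -  1  -  1  -  -  2  1  2  -  2  3
(- denotes ∞ / unreachable)

1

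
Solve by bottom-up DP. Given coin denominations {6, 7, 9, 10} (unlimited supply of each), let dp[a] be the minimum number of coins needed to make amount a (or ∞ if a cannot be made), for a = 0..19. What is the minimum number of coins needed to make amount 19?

2

 a  0  1  2  3  4  5  6  7  8  9 10 11 12 13 14 15 16 17 18 19
dp  0  -  -  -  -  -  1  1  -  1  1  -  2  2  2  2  2  2  2  2
(- denotes ∞ / unreachable)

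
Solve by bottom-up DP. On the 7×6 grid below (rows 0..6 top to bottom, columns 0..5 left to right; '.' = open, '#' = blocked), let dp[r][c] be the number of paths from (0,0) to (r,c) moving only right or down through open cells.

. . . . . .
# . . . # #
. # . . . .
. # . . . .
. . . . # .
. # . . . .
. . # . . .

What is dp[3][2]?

2

r\c   0   1   2   3   4   5
  0   1   1   1   1   1   1
  1   0   1   2   3   0   0
  2   0   0   2   5   5   5
  3   0   0   2   7  12  17
  4   0   0   2   9   0  17
  5   0   0   2  11  11  28
  6   0   0   0  11  22  50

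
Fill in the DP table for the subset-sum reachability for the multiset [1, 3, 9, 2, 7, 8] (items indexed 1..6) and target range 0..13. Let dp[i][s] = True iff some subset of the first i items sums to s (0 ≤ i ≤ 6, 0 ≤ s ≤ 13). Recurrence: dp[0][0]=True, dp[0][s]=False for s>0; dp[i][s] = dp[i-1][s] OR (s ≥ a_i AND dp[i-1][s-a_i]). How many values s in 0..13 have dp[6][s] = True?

14

i\s   0   1   2   3   4   5   6   7   8   9  10  11  12  13
  0   T   F   F   F   F   F   F   F   F   F   F   F   F   F
  1   T   T   F   F   F   F   F   F   F   F   F   F   F   F
  2   T   T   F   T   T   F   F   F   F   F   F   F   F   F
  3   T   T   F   T   T   F   F   F   F   T   T   F   T   T
  4   T   T   T   T   T   T   T   F   F   T   T   T   T   T
  5   T   T   T   T   T   T   T   T   T   T   T   T   T   T
  6   T   T   T   T   T   T   T   T   T   T   T   T   T   T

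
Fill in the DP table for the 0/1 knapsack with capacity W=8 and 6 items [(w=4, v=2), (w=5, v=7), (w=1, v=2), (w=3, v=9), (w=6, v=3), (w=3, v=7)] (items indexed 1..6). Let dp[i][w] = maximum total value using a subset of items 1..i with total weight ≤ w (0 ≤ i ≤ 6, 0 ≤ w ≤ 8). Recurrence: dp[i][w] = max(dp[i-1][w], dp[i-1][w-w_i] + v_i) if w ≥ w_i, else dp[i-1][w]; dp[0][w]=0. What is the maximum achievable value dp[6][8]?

18

i\w   0   1   2   3   4   5   6   7   8
  0   0   0   0   0   0   0   0   0   0
  1   0   0   0   0   2   2   2   2   2
  2   0   0   0   0   2   7   7   7   7
  3   0   2   2   2   2   7   9   9   9
  4   0   2   2   9  11  11  11  11  16
  5   0   2   2   9  11  11  11  11  16
  6   0   2   2   9  11  11  16  18  18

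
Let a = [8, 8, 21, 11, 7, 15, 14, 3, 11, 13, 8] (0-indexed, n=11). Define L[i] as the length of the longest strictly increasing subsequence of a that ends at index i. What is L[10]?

2

   i    0    1    2    3    4    5    6    7    8    9   10
a[i]    8    8   21   11    7   15   14    3   11   13    8
L[i]    1    1    2    2    1    3    3    1    2    3    2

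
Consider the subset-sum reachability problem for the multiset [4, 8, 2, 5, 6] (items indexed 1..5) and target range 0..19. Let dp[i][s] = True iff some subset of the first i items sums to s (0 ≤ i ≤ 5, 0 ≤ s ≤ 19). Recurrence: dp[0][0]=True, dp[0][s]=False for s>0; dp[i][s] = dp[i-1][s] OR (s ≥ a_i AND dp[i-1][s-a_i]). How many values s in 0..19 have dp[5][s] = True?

18

i\s   0   1   2   3   4   5   6   7   8   9  10  11  12  13  14  15  16  17  18  19
  0   T   F   F   F   F   F   F   F   F   F   F   F   F   F   F   F   F   F   F   F
  1   T   F   F   F   T   F   F   F   F   F   F   F   F   F   F   F   F   F   F   F
  2   T   F   F   F   T   F   F   F   T   F   F   F   T   F   F   F   F   F   F   F
  3   T   F   T   F   T   F   T   F   T   F   T   F   T   F   T   F   F   F   F   F
  4   T   F   T   F   T   T   T   T   T   T   T   T   T   T   T   T   F   T   F   T
  5   T   F   T   F   T   T   T   T   T   T   T   T   T   T   T   T   T   T   T   T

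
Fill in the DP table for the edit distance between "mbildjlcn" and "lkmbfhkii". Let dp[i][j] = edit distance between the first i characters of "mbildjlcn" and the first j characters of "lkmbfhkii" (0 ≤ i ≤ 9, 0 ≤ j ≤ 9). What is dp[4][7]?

5

   ''  l  k  m  b  f  h  k  i  i
''  0  1  2  3  4  5  6  7  8  9
 m  1  1  2  2  3  4  5  6  7  8
 b  2  2  2  3  2  3  4  5  6  7
 i  3  3  3  3  3  3  4  5  5  6
 l  4  3  4  4  4  4  4  5  6  6
 d  5  4  4  5  5  5  5  5  6  7
 j  6  5  5  5  6  6  6  6  6  7
 l  7  6  6  6  6  7  7  7  7  7
 c  8  7  7  7  7  7  8  8  8  8
 n  9  8  8  8  8  8  8  9  9  9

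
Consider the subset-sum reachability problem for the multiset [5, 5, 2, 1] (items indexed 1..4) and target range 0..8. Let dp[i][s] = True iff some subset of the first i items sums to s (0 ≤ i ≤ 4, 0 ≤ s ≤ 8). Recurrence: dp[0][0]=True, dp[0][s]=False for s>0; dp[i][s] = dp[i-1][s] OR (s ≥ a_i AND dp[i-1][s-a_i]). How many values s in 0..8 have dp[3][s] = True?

i\s   0   1   2   3   4   5   6   7   8
  0   T   F   F   F   F   F   F   F   F
  1   T   F   F   F   F   T   F   F   F
  2   T   F   F   F   F   T   F   F   F
  3   T   F   T   F   F   T   F   T   F
  4   T   T   T   T   F   T   T   T   T

4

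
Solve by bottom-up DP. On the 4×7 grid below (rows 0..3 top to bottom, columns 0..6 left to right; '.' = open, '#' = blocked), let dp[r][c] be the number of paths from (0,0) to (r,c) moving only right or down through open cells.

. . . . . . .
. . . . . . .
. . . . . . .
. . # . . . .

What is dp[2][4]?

r\c   0   1   2   3   4   5   6
  0   1   1   1   1   1   1   1
  1   1   2   3   4   5   6   7
  2   1   3   6  10  15  21  28
  3   1   4   0  10  25  46  74

15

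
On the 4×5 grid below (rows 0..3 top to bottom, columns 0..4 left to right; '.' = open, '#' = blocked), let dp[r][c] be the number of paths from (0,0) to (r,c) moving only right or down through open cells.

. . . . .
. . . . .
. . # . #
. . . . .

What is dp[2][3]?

4

r\c   0   1   2   3   4
  0   1   1   1   1   1
  1   1   2   3   4   5
  2   1   3   0   4   0
  3   1   4   4   8   8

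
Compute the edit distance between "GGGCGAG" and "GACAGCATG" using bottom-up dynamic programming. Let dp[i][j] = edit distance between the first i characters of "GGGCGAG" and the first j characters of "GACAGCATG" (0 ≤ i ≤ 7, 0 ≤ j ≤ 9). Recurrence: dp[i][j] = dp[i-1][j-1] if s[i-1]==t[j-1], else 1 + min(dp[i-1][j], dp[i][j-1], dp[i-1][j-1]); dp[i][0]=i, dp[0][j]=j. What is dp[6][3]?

4

   ''  G  A  C  A  G  C  A  T  G
''  0  1  2  3  4  5  6  7  8  9
 G  1  0  1  2  3  4  5  6  7  8
 G  2  1  1  2  3  3  4  5  6  7
 G  3  2  2  2  3  3  4  5  6  6
 C  4  3  3  2  3  4  3  4  5  6
 G  5  4  4  3  3  3  4  4  5  5
 A  6  5  4  4  3  4  4  4  5  6
 G  7  6  5  5  4  3  4  5  5  5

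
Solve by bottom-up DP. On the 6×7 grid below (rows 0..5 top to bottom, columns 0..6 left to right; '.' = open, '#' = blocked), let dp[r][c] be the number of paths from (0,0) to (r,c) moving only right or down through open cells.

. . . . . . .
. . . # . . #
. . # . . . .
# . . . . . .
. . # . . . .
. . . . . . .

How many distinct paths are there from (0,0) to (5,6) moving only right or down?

r\c   0   1   2   3   4   5   6
  0   1   1   1   1   1   1   1
  1   1   2   3   0   1   2   0
  2   1   3   0   0   1   3   3
  3   0   3   3   3   4   7  10
  4   0   3   0   3   7  14  24
  5   0   3   3   6  13  27  51

51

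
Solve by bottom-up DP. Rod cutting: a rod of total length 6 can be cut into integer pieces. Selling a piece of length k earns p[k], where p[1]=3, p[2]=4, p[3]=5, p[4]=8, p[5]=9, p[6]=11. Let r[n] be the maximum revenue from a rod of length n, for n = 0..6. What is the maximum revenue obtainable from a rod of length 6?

18

   n    0    1    2    3    4    5    6
r[n]    0    3    6    9   12   15   18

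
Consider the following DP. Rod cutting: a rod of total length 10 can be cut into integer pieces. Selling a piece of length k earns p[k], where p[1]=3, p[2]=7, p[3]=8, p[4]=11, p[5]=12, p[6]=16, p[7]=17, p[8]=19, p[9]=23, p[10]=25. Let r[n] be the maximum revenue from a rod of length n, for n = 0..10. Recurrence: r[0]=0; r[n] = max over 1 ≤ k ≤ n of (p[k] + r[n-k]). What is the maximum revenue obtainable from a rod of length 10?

35

   n    0    1    2    3    4    5    6    7    8    9   10
r[n]    0    3    7   10   14   17   21   24   28   31   35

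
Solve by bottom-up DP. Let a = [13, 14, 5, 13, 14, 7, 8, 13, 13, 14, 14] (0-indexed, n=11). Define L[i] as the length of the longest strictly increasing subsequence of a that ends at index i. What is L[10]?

   i    0    1    2    3    4    5    6    7    8    9   10
a[i]   13   14    5   13   14    7    8   13   13   14   14
L[i]    1    2    1    2    3    2    3    4    4    5    5

5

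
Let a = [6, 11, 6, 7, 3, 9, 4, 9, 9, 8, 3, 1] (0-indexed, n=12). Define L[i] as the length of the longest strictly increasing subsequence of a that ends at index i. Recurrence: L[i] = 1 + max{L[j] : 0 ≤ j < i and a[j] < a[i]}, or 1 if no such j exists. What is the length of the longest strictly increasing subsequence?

3

   i    0    1    2    3    4    5    6    7    8    9   10   11
a[i]    6   11    6    7    3    9    4    9    9    8    3    1
L[i]    1    2    1    2    1    3    2    3    3    3    1    1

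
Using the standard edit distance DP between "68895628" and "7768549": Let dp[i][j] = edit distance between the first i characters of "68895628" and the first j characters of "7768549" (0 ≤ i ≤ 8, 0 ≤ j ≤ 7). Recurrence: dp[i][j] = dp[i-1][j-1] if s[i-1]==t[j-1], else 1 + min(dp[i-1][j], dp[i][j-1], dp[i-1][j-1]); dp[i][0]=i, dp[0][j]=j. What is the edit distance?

   ''  7  7  6  8  5  4  9
''  0  1  2  3  4  5  6  7
 6  1  1  2  2  3  4  5  6
 8  2  2  2  3  2  3  4  5
 8  3  3  3  3  3  3  4  5
 9  4  4  4  4  4  4  4  4
 5  5  5  5  5  5  4  5  5
 6  6  6  6  5  6  5  5  6
 2  7  7  7  6  6  6  6  6
 8  8  8  8  7  6  7  7  7

7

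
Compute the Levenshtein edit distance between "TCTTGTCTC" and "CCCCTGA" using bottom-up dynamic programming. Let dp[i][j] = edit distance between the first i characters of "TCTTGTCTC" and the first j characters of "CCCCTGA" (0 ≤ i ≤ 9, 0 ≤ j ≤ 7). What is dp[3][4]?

   ''  C  C  C  C  T  G  A
''  0  1  2  3  4  5  6  7
 T  1  1  2  3  4  4  5  6
 C  2  1  1  2  3  4  5  6
 T  3  2  2  2  3  3  4  5
 T  4  3  3  3  3  3  4  5
 G  5  4  4  4  4  4  3  4
 T  6  5  5  5  5  4  4  4
 C  7  6  5  5  5  5  5  5
 T  8  7  6  6  6  5  6  6
 C  9  8  7  6  6  6  6  7

3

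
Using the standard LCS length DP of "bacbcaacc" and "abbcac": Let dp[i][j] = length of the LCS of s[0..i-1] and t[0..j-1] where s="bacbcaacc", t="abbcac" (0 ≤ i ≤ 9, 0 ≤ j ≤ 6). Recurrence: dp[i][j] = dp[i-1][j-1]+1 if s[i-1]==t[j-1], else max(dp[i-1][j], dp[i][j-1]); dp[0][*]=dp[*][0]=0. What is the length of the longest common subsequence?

5

   ''  a  b  b  c  a  c
''  0  0  0  0  0  0  0
 b  0  0  1  1  1  1  1
 a  0  1  1  1  1  2  2
 c  0  1  1  1  2  2  3
 b  0  1  2  2  2  2  3
 c  0  1  2  2  3  3  3
 a  0  1  2  2  3  4  4
 a  0  1  2  2  3  4  4
 c  0  1  2  2  3  4  5
 c  0  1  2  2  3  4  5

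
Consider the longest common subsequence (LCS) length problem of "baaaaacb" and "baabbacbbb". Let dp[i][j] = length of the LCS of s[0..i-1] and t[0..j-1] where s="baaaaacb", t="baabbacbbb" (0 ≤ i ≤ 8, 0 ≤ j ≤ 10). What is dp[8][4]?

4

   ''  b  a  a  b  b  a  c  b  b  b
''  0  0  0  0  0  0  0  0  0  0  0
 b  0  1  1  1  1  1  1  1  1  1  1
 a  0  1  2  2  2  2  2  2  2  2  2
 a  0  1  2  3  3  3  3  3  3  3  3
 a  0  1  2  3  3  3  4  4  4  4  4
 a  0  1  2  3  3  3  4  4  4  4  4
 a  0  1  2  3  3  3  4  4  4  4  4
 c  0  1  2  3  3  3  4  5  5  5  5
 b  0  1  2  3  4  4  4  5  6  6  6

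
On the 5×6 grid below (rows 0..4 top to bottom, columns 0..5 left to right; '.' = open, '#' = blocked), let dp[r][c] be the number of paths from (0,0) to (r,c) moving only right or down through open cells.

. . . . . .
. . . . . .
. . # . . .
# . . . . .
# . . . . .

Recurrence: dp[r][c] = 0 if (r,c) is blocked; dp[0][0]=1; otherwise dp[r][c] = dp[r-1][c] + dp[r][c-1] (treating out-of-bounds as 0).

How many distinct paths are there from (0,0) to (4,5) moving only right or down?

60

r\c   0   1   2   3   4   5
  0   1   1   1   1   1   1
  1   1   2   3   4   5   6
  2   1   3   0   4   9  15
  3   0   3   3   7  16  31
  4   0   3   6  13  29  60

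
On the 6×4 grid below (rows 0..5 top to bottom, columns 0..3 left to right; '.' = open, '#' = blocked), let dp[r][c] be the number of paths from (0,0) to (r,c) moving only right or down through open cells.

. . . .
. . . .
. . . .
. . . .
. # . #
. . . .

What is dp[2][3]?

10

r\c   0   1   2   3
  0   1   1   1   1
  1   1   2   3   4
  2   1   3   6  10
  3   1   4  10  20
  4   1   0  10   0
  5   1   1  11  11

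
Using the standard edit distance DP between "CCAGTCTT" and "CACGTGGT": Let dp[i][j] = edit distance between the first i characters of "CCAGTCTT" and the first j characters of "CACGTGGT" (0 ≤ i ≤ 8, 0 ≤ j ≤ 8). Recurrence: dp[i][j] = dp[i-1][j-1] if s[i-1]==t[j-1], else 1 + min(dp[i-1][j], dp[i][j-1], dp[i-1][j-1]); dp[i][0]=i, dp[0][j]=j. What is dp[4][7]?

4

   ''  C  A  C  G  T  G  G  T
''  0  1  2  3  4  5  6  7  8
 C  1  0  1  2  3  4  5  6  7
 C  2  1  1  1  2  3  4  5  6
 A  3  2  1  2  2  3  4  5  6
 G  4  3  2  2  2  3  3  4  5
 T  5  4  3  3  3  2  3  4  4
 C  6  5  4  3  4  3  3  4  5
 T  7  6  5  4  4  4  4  4  4
 T  8  7  6  5  5  4  5  5  4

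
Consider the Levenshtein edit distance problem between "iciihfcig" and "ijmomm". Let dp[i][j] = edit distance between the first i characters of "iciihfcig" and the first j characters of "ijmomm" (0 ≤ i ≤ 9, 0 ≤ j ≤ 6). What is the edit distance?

   ''  i  j  m  o  m  m
''  0  1  2  3  4  5  6
 i  1  0  1  2  3  4  5
 c  2  1  1  2  3  4  5
 i  3  2  2  2  3  4  5
 i  4  3  3  3  3  4  5
 h  5  4  4  4  4  4  5
 f  6  5  5  5  5  5  5
 c  7  6  6  6  6  6  6
 i  8  7  7  7  7  7  7
 g  9  8  8  8  8  8  8

8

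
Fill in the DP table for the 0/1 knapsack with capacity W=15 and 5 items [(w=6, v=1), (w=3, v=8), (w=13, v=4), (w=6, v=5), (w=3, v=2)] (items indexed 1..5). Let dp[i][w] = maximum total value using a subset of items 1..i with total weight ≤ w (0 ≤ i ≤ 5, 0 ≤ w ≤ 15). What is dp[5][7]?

10

i\w   0   1   2   3   4   5   6   7   8   9  10  11  12  13  14  15
  0   0   0   0   0   0   0   0   0   0   0   0   0   0   0   0   0
  1   0   0   0   0   0   0   1   1   1   1   1   1   1   1   1   1
  2   0   0   0   8   8   8   8   8   8   9   9   9   9   9   9   9
  3   0   0   0   8   8   8   8   8   8   9   9   9   9   9   9   9
  4   0   0   0   8   8   8   8   8   8  13  13  13  13  13  13  14
  5   0   0   0   8   8   8  10  10  10  13  13  13  15  15  15  15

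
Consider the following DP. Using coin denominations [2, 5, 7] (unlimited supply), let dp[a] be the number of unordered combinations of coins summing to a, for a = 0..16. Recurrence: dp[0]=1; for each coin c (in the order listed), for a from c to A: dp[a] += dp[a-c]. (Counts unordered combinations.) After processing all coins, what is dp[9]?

2

after  coin     0     1     2     3     4     5     6     7     8     9    10    11    12    13    14    15    16
          2     1     0     1     0     1     0     1     0     1     0     1     0     1     0     1     0     1
          5     1     0     1     0     1     1     1     1     1     1     2     1     2     1     2     2     2
          7     1     0     1     0     1     1     1     2     1     2     2     2     3     2     4     3     4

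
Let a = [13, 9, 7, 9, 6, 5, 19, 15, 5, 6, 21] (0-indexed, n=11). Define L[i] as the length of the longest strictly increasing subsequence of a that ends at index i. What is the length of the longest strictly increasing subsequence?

   i    0    1    2    3    4    5    6    7    8    9   10
a[i]   13    9    7    9    6    5   19   15    5    6   21
L[i]    1    1    1    2    1    1    3    3    1    2    4

4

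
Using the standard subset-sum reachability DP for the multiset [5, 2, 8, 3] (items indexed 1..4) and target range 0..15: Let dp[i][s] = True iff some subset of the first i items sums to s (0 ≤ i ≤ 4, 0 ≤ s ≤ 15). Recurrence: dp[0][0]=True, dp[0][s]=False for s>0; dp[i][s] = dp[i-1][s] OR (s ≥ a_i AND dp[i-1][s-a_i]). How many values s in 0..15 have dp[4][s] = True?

10

i\s   0   1   2   3   4   5   6   7   8   9  10  11  12  13  14  15
  0   T   F   F   F   F   F   F   F   F   F   F   F   F   F   F   F
  1   T   F   F   F   F   T   F   F   F   F   F   F   F   F   F   F
  2   T   F   T   F   F   T   F   T   F   F   F   F   F   F   F   F
  3   T   F   T   F   F   T   F   T   T   F   T   F   F   T   F   T
  4   T   F   T   T   F   T   F   T   T   F   T   T   F   T   F   T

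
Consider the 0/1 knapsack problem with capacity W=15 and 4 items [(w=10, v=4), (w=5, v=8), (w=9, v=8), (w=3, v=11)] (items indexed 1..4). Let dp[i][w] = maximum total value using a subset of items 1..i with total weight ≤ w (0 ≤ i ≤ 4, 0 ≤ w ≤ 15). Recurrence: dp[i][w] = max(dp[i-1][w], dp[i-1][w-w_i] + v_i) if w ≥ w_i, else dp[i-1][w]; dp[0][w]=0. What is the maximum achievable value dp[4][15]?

19

i\w   0   1   2   3   4   5   6   7   8   9  10  11  12  13  14  15
  0   0   0   0   0   0   0   0   0   0   0   0   0   0   0   0   0
  1   0   0   0   0   0   0   0   0   0   0   4   4   4   4   4   4
  2   0   0   0   0   0   8   8   8   8   8   8   8   8   8   8  12
  3   0   0   0   0   0   8   8   8   8   8   8   8   8   8  16  16
  4   0   0   0  11  11  11  11  11  19  19  19  19  19  19  19  19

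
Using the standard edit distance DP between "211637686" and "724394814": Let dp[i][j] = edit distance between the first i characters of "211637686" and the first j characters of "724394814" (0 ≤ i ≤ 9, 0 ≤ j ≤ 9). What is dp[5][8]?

7

   ''  7  2  4  3  9  4  8  1  4
''  0  1  2  3  4  5  6  7  8  9
 2  1  1  1  2  3  4  5  6  7  8
 1  2  2  2  2  3  4  5  6  6  7
 1  3  3  3  3  3  4  5  6  6  7
 6  4  4  4  4  4  4  5  6  7  7
 3  5  5  5  5  4  5  5  6  7  8
 7  6  5  6  6  5  5  6  6  7  8
 6  7  6  6  7  6  6  6  7  7  8
 8  8  7  7  7  7  7  7  6  7  8
 6  9  8  8  8  8  8  8  7  7  8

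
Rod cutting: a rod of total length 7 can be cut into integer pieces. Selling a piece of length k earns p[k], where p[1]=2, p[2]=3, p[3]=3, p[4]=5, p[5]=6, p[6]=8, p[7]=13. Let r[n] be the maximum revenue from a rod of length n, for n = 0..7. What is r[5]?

10

   n    0    1    2    3    4    5    6    7
r[n]    0    2    4    6    8   10   12   14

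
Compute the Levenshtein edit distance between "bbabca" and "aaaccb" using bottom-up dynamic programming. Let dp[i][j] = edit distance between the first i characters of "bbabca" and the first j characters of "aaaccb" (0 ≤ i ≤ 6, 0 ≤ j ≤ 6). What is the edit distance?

   ''  a  a  a  c  c  b
''  0  1  2  3  4  5  6
 b  1  1  2  3  4  5  5
 b  2  2  2  3  4  5  5
 a  3  2  2  2  3  4  5
 b  4  3  3  3  3  4  4
 c  5  4  4  4  3  3  4
 a  6  5  4  4  4  4  4

4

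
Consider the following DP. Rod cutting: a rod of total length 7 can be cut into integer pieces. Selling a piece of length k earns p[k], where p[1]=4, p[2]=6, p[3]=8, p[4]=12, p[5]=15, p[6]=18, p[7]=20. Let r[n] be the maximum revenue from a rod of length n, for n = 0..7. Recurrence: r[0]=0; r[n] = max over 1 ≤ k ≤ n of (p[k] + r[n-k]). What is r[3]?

   n    0    1    2    3    4    5    6    7
r[n]    0    4    8   12   16   20   24   28

12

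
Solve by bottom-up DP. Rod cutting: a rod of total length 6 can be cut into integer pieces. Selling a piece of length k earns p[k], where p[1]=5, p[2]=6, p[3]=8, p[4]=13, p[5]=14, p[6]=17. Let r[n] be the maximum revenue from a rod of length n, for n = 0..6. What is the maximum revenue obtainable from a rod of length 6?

   n    0    1    2    3    4    5    6
r[n]    0    5   10   15   20   25   30

30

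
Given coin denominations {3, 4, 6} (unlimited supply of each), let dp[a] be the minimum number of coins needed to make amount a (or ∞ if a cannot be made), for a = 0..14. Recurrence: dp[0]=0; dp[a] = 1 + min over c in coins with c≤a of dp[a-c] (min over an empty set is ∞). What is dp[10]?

 a  0  1  2  3  4  5  6  7  8  9 10 11 12 13 14
dp  0  -  -  1  1  -  1  2  2  2  2  3  2  3  3
(- denotes ∞ / unreachable)

2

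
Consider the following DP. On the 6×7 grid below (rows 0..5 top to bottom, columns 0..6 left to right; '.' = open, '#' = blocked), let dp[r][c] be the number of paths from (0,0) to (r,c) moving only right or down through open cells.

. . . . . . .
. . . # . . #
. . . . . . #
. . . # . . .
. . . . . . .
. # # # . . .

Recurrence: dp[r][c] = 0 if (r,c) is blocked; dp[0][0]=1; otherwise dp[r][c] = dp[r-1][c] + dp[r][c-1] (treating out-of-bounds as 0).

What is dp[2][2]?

6

r\c   0   1   2   3   4   5   6
  0   1   1   1   1   1   1   1
  1   1   2   3   0   1   2   0
  2   1   3   6   6   7   9   0
  3   1   4  10   0   7  16  16
  4   1   5  15  15  22  38  54
  5   1   0   0   0  22  60 114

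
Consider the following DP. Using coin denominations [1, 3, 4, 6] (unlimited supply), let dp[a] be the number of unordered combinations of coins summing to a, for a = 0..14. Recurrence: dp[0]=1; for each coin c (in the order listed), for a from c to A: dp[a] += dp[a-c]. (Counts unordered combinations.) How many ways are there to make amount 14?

after  coin     0     1     2     3     4     5     6     7     8     9    10    11    12    13    14
          1     1     1     1     1     1     1     1     1     1     1     1     1     1     1     1
          3     1     1     1     2     2     2     3     3     3     4     4     4     5     5     5
          4     1     1     1     2     3     3     4     5     6     7     8     9    11    12    13
          6     1     1     1     2     3     3     5     6     7     9    11    12    16    18    20

20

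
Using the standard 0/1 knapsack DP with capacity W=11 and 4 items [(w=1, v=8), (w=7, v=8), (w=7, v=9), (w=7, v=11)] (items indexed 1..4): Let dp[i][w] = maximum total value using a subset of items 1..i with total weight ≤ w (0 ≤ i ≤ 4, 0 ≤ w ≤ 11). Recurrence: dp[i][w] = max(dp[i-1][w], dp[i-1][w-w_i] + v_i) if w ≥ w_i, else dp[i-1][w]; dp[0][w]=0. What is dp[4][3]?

8

i\w   0   1   2   3   4   5   6   7   8   9  10  11
  0   0   0   0   0   0   0   0   0   0   0   0   0
  1   0   8   8   8   8   8   8   8   8   8   8   8
  2   0   8   8   8   8   8   8   8  16  16  16  16
  3   0   8   8   8   8   8   8   9  17  17  17  17
  4   0   8   8   8   8   8   8  11  19  19  19  19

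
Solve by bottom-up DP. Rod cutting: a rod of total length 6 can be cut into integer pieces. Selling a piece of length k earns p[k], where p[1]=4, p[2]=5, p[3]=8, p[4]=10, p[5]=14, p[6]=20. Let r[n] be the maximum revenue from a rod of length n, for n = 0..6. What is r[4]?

16

   n    0    1    2    3    4    5    6
r[n]    0    4    8   12   16   20   24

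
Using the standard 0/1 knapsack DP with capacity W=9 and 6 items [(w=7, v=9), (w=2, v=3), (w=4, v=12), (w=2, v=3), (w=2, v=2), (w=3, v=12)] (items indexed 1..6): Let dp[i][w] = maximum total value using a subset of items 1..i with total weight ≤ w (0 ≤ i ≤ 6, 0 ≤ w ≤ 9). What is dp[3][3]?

i\w   0   1   2   3   4   5   6   7   8   9
  0   0   0   0   0   0   0   0   0   0   0
  1   0   0   0   0   0   0   0   9   9   9
  2   0   0   3   3   3   3   3   9   9  12
  3   0   0   3   3  12  12  15  15  15  15
  4   0   0   3   3  12  12  15  15  18  18
  5   0   0   3   3  12  12  15  15  18  18
  6   0   0   3  12  12  15  15  24  24  27

3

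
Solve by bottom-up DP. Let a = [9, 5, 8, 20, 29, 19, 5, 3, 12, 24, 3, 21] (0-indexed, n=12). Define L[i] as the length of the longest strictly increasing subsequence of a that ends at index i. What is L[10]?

1

   i    0    1    2    3    4    5    6    7    8    9   10   11
a[i]    9    5    8   20   29   19    5    3   12   24    3   21
L[i]    1    1    2    3    4    3    1    1    3    4    1    4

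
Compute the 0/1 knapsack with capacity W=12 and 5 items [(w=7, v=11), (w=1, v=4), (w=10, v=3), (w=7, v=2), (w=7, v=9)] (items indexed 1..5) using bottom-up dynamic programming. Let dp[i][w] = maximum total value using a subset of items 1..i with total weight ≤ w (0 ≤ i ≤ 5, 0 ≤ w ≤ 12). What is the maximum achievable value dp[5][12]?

15

i\w   0   1   2   3   4   5   6   7   8   9  10  11  12
  0   0   0   0   0   0   0   0   0   0   0   0   0   0
  1   0   0   0   0   0   0   0  11  11  11  11  11  11
  2   0   4   4   4   4   4   4  11  15  15  15  15  15
  3   0   4   4   4   4   4   4  11  15  15  15  15  15
  4   0   4   4   4   4   4   4  11  15  15  15  15  15
  5   0   4   4   4   4   4   4  11  15  15  15  15  15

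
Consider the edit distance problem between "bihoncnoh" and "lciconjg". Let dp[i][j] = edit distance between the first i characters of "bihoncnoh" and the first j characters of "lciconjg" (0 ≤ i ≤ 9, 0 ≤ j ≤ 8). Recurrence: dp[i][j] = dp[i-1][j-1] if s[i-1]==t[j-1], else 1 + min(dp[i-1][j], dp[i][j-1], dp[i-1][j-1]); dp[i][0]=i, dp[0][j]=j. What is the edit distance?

7

   ''  l  c  i  c  o  n  j  g
''  0  1  2  3  4  5  6  7  8
 b  1  1  2  3  4  5  6  7  8
 i  2  2  2  2  3  4  5  6  7
 h  3  3  3  3  3  4  5  6  7
 o  4  4  4  4  4  3  4  5  6
 n  5  5  5  5  5  4  3  4  5
 c  6  6  5  6  5  5  4  4  5
 n  7  7  6  6  6  6  5  5  5
 o  8  8  7  7  7  6  6  6  6
 h  9  9  8  8  8  7  7  7  7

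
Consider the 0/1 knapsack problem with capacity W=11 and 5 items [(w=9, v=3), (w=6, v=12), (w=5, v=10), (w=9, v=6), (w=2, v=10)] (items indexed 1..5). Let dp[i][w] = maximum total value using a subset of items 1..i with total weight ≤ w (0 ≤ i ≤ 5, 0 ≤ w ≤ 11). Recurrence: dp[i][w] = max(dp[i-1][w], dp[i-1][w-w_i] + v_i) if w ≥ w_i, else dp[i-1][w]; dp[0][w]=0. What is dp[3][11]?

22

i\w   0   1   2   3   4   5   6   7   8   9  10  11
  0   0   0   0   0   0   0   0   0   0   0   0   0
  1   0   0   0   0   0   0   0   0   0   3   3   3
  2   0   0   0   0   0   0  12  12  12  12  12  12
  3   0   0   0   0   0  10  12  12  12  12  12  22
  4   0   0   0   0   0  10  12  12  12  12  12  22
  5   0   0  10  10  10  10  12  20  22  22  22  22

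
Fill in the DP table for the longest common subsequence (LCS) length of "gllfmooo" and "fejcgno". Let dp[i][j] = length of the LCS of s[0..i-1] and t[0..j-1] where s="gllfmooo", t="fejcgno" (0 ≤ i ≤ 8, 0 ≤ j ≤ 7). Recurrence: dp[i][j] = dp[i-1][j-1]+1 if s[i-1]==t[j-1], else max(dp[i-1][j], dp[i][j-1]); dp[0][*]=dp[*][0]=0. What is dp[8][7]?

   ''  f  e  j  c  g  n  o
''  0  0  0  0  0  0  0  0
 g  0  0  0  0  0  1  1  1
 l  0  0  0  0  0  1  1  1
 l  0  0  0  0  0  1  1  1
 f  0  1  1  1  1  1  1  1
 m  0  1  1  1  1  1  1  1
 o  0  1  1  1  1  1  1  2
 o  0  1  1  1  1  1  1  2
 o  0  1  1  1  1  1  1  2

2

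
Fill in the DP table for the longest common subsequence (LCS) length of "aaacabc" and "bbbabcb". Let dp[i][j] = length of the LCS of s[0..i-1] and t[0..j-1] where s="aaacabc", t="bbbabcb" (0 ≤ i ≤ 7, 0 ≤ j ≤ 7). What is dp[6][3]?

   ''  b  b  b  a  b  c  b
''  0  0  0  0  0  0  0  0
 a  0  0  0  0  1  1  1  1
 a  0  0  0  0  1  1  1  1
 a  0  0  0  0  1  1  1  1
 c  0  0  0  0  1  1  2  2
 a  0  0  0  0  1  1  2  2
 b  0  1  1  1  1  2  2  3
 c  0  1  1  1  1  2  3  3

1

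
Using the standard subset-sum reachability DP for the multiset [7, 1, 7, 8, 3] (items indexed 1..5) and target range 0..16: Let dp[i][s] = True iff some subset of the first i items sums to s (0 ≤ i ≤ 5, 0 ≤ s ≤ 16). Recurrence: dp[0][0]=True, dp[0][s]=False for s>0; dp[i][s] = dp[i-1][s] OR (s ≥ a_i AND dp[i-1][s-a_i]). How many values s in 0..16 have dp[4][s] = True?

8

i\s   0   1   2   3   4   5   6   7   8   9  10  11  12  13  14  15  16
  0   T   F   F   F   F   F   F   F   F   F   F   F   F   F   F   F   F
  1   T   F   F   F   F   F   F   T   F   F   F   F   F   F   F   F   F
  2   T   T   F   F   F   F   F   T   T   F   F   F   F   F   F   F   F
  3   T   T   F   F   F   F   F   T   T   F   F   F   F   F   T   T   F
  4   T   T   F   F   F   F   F   T   T   T   F   F   F   F   T   T   T
  5   T   T   F   T   T   F   F   T   T   T   T   T   T   F   T   T   T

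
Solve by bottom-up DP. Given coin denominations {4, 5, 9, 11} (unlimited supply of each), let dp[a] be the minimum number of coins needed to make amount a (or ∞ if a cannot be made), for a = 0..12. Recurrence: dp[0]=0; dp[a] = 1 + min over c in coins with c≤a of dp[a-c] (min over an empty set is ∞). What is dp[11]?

1

 a  0  1  2  3  4  5  6  7  8  9 10 11 12
dp  0  -  -  -  1  1  -  -  2  1  2  1  3
(- denotes ∞ / unreachable)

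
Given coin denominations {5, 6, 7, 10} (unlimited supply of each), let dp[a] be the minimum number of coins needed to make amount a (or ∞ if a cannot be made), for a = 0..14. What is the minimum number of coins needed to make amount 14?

 a  0  1  2  3  4  5  6  7  8  9 10 11 12 13 14
dp  0  -  -  -  -  1  1  1  -  -  1  2  2  2  2
(- denotes ∞ / unreachable)

2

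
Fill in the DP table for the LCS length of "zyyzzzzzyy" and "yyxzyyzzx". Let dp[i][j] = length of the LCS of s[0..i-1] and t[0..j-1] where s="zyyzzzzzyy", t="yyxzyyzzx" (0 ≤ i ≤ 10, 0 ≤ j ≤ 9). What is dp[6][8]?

5

   ''  y  y  x  z  y  y  z  z  x
''  0  0  0  0  0  0  0  0  0  0
 z  0  0  0  0  1  1  1  1  1  1
 y  0  1  1  1  1  2  2  2  2  2
 y  0  1  2  2  2  2  3  3  3  3
 z  0  1  2  2  3  3  3  4  4  4
 z  0  1  2  2  3  3  3  4  5  5
 z  0  1  2  2  3  3  3  4  5  5
 z  0  1  2  2  3  3  3  4  5  5
 z  0  1  2  2  3  3  3  4  5  5
 y  0  1  2  2  3  4  4  4  5  5
 y  0  1  2  2  3  4  5  5  5  5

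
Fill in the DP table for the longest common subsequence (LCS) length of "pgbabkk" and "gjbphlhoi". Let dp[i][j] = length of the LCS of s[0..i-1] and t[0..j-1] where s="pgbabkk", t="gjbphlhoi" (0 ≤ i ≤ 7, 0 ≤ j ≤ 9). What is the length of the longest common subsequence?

2

   ''  g  j  b  p  h  l  h  o  i
''  0  0  0  0  0  0  0  0  0  0
 p  0  0  0  0  1  1  1  1  1  1
 g  0  1  1  1  1  1  1  1  1  1
 b  0  1  1  2  2  2  2  2  2  2
 a  0  1  1  2  2  2  2  2  2  2
 b  0  1  1  2  2  2  2  2  2  2
 k  0  1  1  2  2  2  2  2  2  2
 k  0  1  1  2  2  2  2  2  2  2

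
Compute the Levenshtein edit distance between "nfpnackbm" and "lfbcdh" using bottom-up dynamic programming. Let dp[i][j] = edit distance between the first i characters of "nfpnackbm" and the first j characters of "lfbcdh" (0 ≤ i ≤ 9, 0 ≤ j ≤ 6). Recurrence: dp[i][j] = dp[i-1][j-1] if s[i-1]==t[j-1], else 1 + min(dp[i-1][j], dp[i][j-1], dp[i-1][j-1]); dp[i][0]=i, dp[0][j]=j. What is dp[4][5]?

4

   ''  l  f  b  c  d  h
''  0  1  2  3  4  5  6
 n  1  1  2  3  4  5  6
 f  2  2  1  2  3  4  5
 p  3  3  2  2  3  4  5
 n  4  4  3  3  3  4  5
 a  5  5  4  4  4  4  5
 c  6  6  5  5  4  5  5
 k  7  7  6  6  5  5  6
 b  8  8  7  6  6  6  6
 m  9  9  8  7  7  7  7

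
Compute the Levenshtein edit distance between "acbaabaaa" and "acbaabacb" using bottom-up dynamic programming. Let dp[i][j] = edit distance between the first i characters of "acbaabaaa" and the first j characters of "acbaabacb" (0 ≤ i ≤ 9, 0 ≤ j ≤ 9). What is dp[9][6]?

3

   ''  a  c  b  a  a  b  a  c  b
''  0  1  2  3  4  5  6  7  8  9
 a  1  0  1  2  3  4  5  6  7  8
 c  2  1  0  1  2  3  4  5  6  7
 b  3  2  1  0  1  2  3  4  5  6
 a  4  3  2  1  0  1  2  3  4  5
 a  5  4  3  2  1  0  1  2  3  4
 b  6  5  4  3  2  1  0  1  2  3
 a  7  6  5  4  3  2  1  0  1  2
 a  8  7  6  5  4  3  2  1  1  2
 a  9  8  7  6  5  4  3  2  2  2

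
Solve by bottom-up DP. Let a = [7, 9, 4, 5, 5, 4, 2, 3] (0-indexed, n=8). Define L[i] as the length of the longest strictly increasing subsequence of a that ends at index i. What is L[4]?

2

   i    0    1    2    3    4    5    6    7
a[i]    7    9    4    5    5    4    2    3
L[i]    1    2    1    2    2    1    1    2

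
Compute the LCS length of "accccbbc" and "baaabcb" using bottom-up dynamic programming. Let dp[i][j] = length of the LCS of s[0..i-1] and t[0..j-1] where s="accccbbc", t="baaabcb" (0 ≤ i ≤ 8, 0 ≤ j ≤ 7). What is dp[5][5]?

1

   ''  b  a  a  a  b  c  b
''  0  0  0  0  0  0  0  0
 a  0  0  1  1  1  1  1  1
 c  0  0  1  1  1  1  2  2
 c  0  0  1  1  1  1  2  2
 c  0  0  1  1  1  1  2  2
 c  0  0  1  1  1  1  2  2
 b  0  1  1  1  1  2  2  3
 b  0  1  1  1  1  2  2  3
 c  0  1  1  1  1  2  3  3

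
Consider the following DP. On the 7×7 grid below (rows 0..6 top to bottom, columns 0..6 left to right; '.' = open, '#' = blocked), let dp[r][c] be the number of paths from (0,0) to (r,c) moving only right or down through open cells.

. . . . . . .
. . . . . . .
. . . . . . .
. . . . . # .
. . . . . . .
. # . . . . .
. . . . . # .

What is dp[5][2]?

15

r\c   0   1   2   3   4   5   6
  0   1   1   1   1   1   1   1
  1   1   2   3   4   5   6   7
  2   1   3   6  10  15  21  28
  3   1   4  10  20  35   0  28
  4   1   5  15  35  70  70  98
  5   1   0  15  50 120 190 288
  6   1   1  16  66 186   0 288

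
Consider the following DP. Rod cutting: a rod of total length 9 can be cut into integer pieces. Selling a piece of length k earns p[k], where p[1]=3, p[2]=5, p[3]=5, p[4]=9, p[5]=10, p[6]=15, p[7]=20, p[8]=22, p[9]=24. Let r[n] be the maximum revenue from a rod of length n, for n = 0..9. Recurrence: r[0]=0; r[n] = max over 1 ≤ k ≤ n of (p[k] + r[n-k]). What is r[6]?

   n    0    1    2    3    4    5    6    7    8    9
r[n]    0    3    6    9   12   15   18   21   24   27

18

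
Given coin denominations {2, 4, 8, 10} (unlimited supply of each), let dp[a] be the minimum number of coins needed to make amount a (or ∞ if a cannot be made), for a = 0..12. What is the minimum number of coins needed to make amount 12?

 a  0  1  2  3  4  5  6  7  8  9 10 11 12
dp  0  -  1  -  1  -  2  -  1  -  1  -  2
(- denotes ∞ / unreachable)

2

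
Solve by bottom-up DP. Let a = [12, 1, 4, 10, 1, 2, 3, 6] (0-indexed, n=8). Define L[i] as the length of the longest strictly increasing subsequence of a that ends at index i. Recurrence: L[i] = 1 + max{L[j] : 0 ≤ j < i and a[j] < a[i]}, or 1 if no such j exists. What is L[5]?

2

   i    0    1    2    3    4    5    6    7
a[i]   12    1    4   10    1    2    3    6
L[i]    1    1    2    3    1    2    3    4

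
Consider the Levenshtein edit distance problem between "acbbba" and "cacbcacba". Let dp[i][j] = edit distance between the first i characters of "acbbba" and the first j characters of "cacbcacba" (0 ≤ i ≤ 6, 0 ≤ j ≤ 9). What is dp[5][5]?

   ''  c  a  c  b  c  a  c  b  a
''  0  1  2  3  4  5  6  7  8  9
 a  1  1  1  2  3  4  5  6  7  8
 c  2  1  2  1  2  3  4  5  6  7
 b  3  2  2  2  1  2  3  4  5  6
 b  4  3  3  3  2  2  3  4  4  5
 b  5  4  4  4  3  3  3  4  4  5
 a  6  5  4  5  4  4  3  4  5  4

3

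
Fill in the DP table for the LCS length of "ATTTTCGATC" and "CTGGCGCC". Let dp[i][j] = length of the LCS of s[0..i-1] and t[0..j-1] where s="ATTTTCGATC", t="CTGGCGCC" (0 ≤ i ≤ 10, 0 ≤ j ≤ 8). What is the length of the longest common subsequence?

   ''  C  T  G  G  C  G  C  C
''  0  0  0  0  0  0  0  0  0
 A  0  0  0  0  0  0  0  0  0
 T  0  0  1  1  1  1  1  1  1
 T  0  0  1  1  1  1  1  1  1
 T  0  0  1  1  1  1  1  1  1
 T  0  0  1  1  1  1  1  1  1
 C  0  1  1  1  1  2  2  2  2
 G  0  1  1  2  2  2  3  3  3
 A  0  1  1  2  2  2  3  3  3
 T  0  1  2  2  2  2  3  3  3
 C  0  1  2  2  2  3  3  4  4

4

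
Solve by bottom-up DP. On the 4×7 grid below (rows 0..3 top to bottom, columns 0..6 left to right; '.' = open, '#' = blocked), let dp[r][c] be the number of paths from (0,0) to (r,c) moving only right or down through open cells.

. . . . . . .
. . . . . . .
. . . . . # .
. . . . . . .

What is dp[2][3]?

r\c   0   1   2   3   4   5   6
  0   1   1   1   1   1   1   1
  1   1   2   3   4   5   6   7
  2   1   3   6  10  15   0   7
  3   1   4  10  20  35  35  42

10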